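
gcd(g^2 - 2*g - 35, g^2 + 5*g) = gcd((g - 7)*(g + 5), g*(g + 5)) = g + 5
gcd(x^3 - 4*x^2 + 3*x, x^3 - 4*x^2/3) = x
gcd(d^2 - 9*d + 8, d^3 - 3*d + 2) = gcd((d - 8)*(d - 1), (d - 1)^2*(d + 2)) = d - 1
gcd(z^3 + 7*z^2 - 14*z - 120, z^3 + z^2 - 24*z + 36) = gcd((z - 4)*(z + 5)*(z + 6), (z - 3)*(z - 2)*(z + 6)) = z + 6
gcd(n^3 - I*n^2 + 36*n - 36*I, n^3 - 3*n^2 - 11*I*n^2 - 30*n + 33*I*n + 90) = n - 6*I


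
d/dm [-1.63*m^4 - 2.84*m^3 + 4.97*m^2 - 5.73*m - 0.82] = -6.52*m^3 - 8.52*m^2 + 9.94*m - 5.73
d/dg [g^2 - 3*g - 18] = 2*g - 3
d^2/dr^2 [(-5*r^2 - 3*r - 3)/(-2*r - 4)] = 17/(r^3 + 6*r^2 + 12*r + 8)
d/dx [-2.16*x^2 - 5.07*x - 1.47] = -4.32*x - 5.07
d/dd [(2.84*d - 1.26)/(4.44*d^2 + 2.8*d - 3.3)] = (-12.6096*d^2 + 11.1888*d - 5.844)/(19.7136*d^4 + 24.864*d^3 - 21.464*d^2 - 18.48*d + 10.89)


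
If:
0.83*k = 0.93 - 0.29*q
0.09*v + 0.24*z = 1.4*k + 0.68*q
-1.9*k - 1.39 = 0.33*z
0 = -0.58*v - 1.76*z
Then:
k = 2.77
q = -4.72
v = 61.18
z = -20.16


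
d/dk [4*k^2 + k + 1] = 8*k + 1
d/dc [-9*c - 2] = -9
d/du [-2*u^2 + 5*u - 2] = 5 - 4*u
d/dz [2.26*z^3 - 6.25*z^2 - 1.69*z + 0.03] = 6.78*z^2 - 12.5*z - 1.69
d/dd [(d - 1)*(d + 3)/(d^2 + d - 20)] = (-d^2 - 34*d - 37)/(d^4 + 2*d^3 - 39*d^2 - 40*d + 400)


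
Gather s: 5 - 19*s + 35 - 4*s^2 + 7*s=-4*s^2 - 12*s + 40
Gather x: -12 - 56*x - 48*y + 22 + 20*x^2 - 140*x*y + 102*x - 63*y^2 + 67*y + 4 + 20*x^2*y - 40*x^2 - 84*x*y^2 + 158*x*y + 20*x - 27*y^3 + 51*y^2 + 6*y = x^2*(20*y - 20) + x*(-84*y^2 + 18*y + 66) - 27*y^3 - 12*y^2 + 25*y + 14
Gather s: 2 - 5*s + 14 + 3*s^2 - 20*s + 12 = 3*s^2 - 25*s + 28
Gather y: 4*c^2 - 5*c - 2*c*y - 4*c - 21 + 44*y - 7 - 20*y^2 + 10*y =4*c^2 - 9*c - 20*y^2 + y*(54 - 2*c) - 28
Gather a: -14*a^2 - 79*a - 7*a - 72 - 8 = -14*a^2 - 86*a - 80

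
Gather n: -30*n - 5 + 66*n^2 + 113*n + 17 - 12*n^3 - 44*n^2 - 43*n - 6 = -12*n^3 + 22*n^2 + 40*n + 6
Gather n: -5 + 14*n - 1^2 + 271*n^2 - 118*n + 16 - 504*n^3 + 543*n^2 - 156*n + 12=-504*n^3 + 814*n^2 - 260*n + 22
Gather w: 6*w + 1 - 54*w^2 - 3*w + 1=-54*w^2 + 3*w + 2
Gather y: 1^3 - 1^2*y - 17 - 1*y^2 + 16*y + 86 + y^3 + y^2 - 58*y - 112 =y^3 - 43*y - 42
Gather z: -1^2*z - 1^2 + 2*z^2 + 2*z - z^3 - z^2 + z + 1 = -z^3 + z^2 + 2*z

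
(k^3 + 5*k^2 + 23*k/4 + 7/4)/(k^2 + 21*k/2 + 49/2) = (2*k^2 + 3*k + 1)/(2*(k + 7))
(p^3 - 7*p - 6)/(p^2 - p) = (p^3 - 7*p - 6)/(p*(p - 1))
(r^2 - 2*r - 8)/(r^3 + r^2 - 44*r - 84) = (r - 4)/(r^2 - r - 42)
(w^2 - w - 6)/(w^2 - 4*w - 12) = (w - 3)/(w - 6)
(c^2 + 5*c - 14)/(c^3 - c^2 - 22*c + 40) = (c + 7)/(c^2 + c - 20)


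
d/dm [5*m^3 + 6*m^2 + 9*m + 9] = 15*m^2 + 12*m + 9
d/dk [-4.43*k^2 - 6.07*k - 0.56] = -8.86*k - 6.07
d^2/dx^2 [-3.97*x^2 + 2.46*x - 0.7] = -7.94000000000000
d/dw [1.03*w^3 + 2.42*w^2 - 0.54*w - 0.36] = 3.09*w^2 + 4.84*w - 0.54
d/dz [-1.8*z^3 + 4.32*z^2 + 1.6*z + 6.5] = -5.4*z^2 + 8.64*z + 1.6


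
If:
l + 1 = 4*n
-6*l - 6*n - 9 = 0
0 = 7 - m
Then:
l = -7/5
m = 7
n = -1/10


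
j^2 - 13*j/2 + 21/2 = (j - 7/2)*(j - 3)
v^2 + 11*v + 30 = (v + 5)*(v + 6)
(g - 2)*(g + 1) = g^2 - g - 2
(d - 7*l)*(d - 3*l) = d^2 - 10*d*l + 21*l^2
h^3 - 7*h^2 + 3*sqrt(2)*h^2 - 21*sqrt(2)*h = h*(h - 7)*(h + 3*sqrt(2))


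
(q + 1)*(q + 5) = q^2 + 6*q + 5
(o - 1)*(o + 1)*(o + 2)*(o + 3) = o^4 + 5*o^3 + 5*o^2 - 5*o - 6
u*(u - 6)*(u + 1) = u^3 - 5*u^2 - 6*u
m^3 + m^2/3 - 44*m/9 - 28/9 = (m - 7/3)*(m + 2/3)*(m + 2)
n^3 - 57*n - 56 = (n - 8)*(n + 1)*(n + 7)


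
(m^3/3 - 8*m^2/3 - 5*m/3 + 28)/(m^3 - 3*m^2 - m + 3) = (m^3 - 8*m^2 - 5*m + 84)/(3*(m^3 - 3*m^2 - m + 3))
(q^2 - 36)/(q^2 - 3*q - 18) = (q + 6)/(q + 3)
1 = 1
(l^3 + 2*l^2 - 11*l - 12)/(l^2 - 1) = (l^2 + l - 12)/(l - 1)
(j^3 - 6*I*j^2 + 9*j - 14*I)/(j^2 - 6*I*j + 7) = (j^2 + I*j + 2)/(j + I)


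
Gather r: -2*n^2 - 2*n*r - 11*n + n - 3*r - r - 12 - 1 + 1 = -2*n^2 - 10*n + r*(-2*n - 4) - 12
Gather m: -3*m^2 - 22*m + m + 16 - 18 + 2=-3*m^2 - 21*m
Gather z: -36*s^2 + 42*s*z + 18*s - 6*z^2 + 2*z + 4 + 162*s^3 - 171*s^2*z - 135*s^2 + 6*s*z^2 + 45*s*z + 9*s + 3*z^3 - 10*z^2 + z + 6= 162*s^3 - 171*s^2 + 27*s + 3*z^3 + z^2*(6*s - 16) + z*(-171*s^2 + 87*s + 3) + 10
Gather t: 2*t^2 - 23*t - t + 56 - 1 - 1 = 2*t^2 - 24*t + 54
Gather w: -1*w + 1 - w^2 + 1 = -w^2 - w + 2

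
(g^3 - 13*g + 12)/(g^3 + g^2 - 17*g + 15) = (g + 4)/(g + 5)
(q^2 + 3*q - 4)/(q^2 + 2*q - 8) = (q - 1)/(q - 2)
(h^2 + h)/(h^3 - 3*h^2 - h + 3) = h/(h^2 - 4*h + 3)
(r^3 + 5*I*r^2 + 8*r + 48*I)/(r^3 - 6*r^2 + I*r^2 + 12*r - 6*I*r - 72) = (r + 4*I)/(r - 6)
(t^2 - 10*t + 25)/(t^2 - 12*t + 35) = (t - 5)/(t - 7)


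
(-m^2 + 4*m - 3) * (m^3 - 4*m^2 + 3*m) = -m^5 + 8*m^4 - 22*m^3 + 24*m^2 - 9*m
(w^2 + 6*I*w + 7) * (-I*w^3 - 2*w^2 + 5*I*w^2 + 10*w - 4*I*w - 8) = -I*w^5 + 4*w^4 + 5*I*w^4 - 20*w^3 - 23*I*w^3 + 2*w^2 + 95*I*w^2 + 70*w - 76*I*w - 56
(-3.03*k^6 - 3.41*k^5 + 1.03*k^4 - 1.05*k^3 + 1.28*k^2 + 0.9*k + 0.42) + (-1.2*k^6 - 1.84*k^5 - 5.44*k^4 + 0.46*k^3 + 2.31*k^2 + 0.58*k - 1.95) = -4.23*k^6 - 5.25*k^5 - 4.41*k^4 - 0.59*k^3 + 3.59*k^2 + 1.48*k - 1.53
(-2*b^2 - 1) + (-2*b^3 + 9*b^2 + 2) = -2*b^3 + 7*b^2 + 1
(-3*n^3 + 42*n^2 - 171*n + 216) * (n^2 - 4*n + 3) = -3*n^5 + 54*n^4 - 348*n^3 + 1026*n^2 - 1377*n + 648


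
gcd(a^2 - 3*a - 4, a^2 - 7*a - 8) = a + 1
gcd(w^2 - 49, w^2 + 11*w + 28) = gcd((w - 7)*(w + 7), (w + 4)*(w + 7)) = w + 7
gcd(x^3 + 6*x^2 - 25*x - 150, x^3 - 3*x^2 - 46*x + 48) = x + 6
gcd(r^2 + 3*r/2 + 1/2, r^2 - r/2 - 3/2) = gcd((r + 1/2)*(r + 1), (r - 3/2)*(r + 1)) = r + 1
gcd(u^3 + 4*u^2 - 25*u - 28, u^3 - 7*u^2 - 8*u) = u + 1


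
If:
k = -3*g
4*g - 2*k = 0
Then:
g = 0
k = 0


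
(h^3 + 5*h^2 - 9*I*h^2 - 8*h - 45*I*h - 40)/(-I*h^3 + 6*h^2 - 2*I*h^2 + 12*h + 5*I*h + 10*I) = (I*h^3 + h^2*(9 + 5*I) + h*(45 - 8*I) - 40*I)/(h^3 + h^2*(2 + 6*I) + h*(-5 + 12*I) - 10)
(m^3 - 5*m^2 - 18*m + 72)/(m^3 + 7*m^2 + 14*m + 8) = (m^2 - 9*m + 18)/(m^2 + 3*m + 2)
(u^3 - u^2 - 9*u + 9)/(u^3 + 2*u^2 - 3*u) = (u - 3)/u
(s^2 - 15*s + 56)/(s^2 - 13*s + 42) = (s - 8)/(s - 6)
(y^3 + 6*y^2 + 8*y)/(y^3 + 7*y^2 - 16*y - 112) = y*(y + 2)/(y^2 + 3*y - 28)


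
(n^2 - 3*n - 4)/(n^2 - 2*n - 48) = (-n^2 + 3*n + 4)/(-n^2 + 2*n + 48)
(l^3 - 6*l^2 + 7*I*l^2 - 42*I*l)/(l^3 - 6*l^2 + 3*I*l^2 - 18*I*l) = (l + 7*I)/(l + 3*I)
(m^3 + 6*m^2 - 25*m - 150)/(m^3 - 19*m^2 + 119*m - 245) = (m^2 + 11*m + 30)/(m^2 - 14*m + 49)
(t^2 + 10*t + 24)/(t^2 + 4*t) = (t + 6)/t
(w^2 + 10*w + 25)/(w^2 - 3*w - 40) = (w + 5)/(w - 8)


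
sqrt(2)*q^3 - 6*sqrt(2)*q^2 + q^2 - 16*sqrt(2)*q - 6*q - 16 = (q - 8)*(q + 2)*(sqrt(2)*q + 1)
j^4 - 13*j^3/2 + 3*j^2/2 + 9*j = j*(j - 6)*(j - 3/2)*(j + 1)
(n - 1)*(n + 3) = n^2 + 2*n - 3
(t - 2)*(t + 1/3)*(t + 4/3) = t^3 - t^2/3 - 26*t/9 - 8/9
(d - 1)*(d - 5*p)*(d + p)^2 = d^4 - 3*d^3*p - d^3 - 9*d^2*p^2 + 3*d^2*p - 5*d*p^3 + 9*d*p^2 + 5*p^3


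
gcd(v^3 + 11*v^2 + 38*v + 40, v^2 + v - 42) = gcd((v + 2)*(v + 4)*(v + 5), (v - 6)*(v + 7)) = 1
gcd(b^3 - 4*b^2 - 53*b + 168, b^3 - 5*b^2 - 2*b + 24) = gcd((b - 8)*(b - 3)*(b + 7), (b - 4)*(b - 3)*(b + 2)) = b - 3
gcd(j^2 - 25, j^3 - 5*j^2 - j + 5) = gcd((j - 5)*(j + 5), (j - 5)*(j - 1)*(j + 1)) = j - 5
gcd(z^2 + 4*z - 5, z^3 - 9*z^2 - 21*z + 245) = z + 5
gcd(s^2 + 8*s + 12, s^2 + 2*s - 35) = 1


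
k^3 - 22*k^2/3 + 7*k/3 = k*(k - 7)*(k - 1/3)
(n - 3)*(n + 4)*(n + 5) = n^3 + 6*n^2 - 7*n - 60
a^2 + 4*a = a*(a + 4)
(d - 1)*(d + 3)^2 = d^3 + 5*d^2 + 3*d - 9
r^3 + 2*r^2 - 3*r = r*(r - 1)*(r + 3)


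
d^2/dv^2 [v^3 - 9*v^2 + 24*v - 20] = 6*v - 18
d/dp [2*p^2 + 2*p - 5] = 4*p + 2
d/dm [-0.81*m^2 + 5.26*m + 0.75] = 5.26 - 1.62*m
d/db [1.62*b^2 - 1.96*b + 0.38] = 3.24*b - 1.96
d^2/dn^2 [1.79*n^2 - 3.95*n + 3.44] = 3.58000000000000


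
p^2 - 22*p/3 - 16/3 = (p - 8)*(p + 2/3)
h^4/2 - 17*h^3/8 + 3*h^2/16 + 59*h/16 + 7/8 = (h/2 + 1/2)*(h - 7/2)*(h - 2)*(h + 1/4)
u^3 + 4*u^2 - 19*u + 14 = (u - 2)*(u - 1)*(u + 7)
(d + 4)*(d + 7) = d^2 + 11*d + 28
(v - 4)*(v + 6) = v^2 + 2*v - 24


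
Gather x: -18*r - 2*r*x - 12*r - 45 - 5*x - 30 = -30*r + x*(-2*r - 5) - 75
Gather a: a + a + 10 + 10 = 2*a + 20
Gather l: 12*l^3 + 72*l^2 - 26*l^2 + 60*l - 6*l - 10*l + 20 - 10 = 12*l^3 + 46*l^2 + 44*l + 10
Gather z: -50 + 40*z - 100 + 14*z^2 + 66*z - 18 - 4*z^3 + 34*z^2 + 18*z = -4*z^3 + 48*z^2 + 124*z - 168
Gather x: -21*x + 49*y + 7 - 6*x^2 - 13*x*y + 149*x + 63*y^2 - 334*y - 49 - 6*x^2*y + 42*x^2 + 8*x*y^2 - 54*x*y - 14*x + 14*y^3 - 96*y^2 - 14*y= x^2*(36 - 6*y) + x*(8*y^2 - 67*y + 114) + 14*y^3 - 33*y^2 - 299*y - 42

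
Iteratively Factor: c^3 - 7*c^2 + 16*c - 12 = (c - 2)*(c^2 - 5*c + 6) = (c - 3)*(c - 2)*(c - 2)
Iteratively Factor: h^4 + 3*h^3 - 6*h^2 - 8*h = (h + 1)*(h^3 + 2*h^2 - 8*h) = h*(h + 1)*(h^2 + 2*h - 8) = h*(h - 2)*(h + 1)*(h + 4)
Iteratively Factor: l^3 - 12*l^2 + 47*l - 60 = (l - 3)*(l^2 - 9*l + 20) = (l - 5)*(l - 3)*(l - 4)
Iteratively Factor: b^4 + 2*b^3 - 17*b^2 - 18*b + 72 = (b - 2)*(b^3 + 4*b^2 - 9*b - 36) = (b - 3)*(b - 2)*(b^2 + 7*b + 12) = (b - 3)*(b - 2)*(b + 3)*(b + 4)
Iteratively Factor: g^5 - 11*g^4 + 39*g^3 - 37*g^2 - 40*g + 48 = (g + 1)*(g^4 - 12*g^3 + 51*g^2 - 88*g + 48) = (g - 1)*(g + 1)*(g^3 - 11*g^2 + 40*g - 48) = (g - 4)*(g - 1)*(g + 1)*(g^2 - 7*g + 12) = (g - 4)^2*(g - 1)*(g + 1)*(g - 3)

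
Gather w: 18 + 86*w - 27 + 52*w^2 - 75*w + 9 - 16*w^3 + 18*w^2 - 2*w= -16*w^3 + 70*w^2 + 9*w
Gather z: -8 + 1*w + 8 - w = 0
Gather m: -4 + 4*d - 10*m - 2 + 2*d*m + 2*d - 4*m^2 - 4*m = 6*d - 4*m^2 + m*(2*d - 14) - 6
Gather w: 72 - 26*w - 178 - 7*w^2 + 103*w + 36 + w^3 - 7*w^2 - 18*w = w^3 - 14*w^2 + 59*w - 70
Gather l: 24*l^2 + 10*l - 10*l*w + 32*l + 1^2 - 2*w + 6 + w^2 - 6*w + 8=24*l^2 + l*(42 - 10*w) + w^2 - 8*w + 15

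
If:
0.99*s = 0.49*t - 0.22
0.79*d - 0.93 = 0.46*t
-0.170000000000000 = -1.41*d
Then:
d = 0.12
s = -1.12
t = -1.81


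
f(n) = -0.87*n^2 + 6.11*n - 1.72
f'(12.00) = -14.77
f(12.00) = -53.68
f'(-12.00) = 26.99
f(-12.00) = -200.32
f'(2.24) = 2.21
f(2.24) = 7.60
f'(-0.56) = 7.08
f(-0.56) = -5.41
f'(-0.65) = 7.24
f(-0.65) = -6.06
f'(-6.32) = 17.11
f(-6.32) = -75.09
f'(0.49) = 5.26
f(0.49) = 1.07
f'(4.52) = -1.75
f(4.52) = 8.12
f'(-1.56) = 8.82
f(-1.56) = -13.37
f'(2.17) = 2.33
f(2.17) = 7.44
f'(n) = 6.11 - 1.74*n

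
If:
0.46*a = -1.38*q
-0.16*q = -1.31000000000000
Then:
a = -24.56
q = 8.19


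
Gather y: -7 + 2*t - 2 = 2*t - 9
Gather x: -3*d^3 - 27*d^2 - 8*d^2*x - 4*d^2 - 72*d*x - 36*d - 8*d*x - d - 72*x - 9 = -3*d^3 - 31*d^2 - 37*d + x*(-8*d^2 - 80*d - 72) - 9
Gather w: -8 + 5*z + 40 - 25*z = 32 - 20*z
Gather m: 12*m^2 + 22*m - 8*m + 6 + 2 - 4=12*m^2 + 14*m + 4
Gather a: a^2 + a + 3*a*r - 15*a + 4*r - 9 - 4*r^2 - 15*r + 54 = a^2 + a*(3*r - 14) - 4*r^2 - 11*r + 45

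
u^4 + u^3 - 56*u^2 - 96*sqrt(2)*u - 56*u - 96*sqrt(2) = (u + 1)*(u - 6*sqrt(2))*(u + 2*sqrt(2))*(u + 4*sqrt(2))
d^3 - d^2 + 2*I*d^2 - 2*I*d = d*(d - 1)*(d + 2*I)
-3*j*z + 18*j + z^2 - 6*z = (-3*j + z)*(z - 6)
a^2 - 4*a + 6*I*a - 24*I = (a - 4)*(a + 6*I)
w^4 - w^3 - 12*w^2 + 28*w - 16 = (w - 2)^2*(w - 1)*(w + 4)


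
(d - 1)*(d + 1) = d^2 - 1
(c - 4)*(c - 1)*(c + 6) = c^3 + c^2 - 26*c + 24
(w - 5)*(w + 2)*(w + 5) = w^3 + 2*w^2 - 25*w - 50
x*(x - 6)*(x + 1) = x^3 - 5*x^2 - 6*x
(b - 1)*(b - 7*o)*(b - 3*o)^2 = b^4 - 13*b^3*o - b^3 + 51*b^2*o^2 + 13*b^2*o - 63*b*o^3 - 51*b*o^2 + 63*o^3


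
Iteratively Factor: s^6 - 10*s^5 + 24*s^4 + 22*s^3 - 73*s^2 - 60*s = (s + 1)*(s^5 - 11*s^4 + 35*s^3 - 13*s^2 - 60*s) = (s - 5)*(s + 1)*(s^4 - 6*s^3 + 5*s^2 + 12*s) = (s - 5)*(s + 1)^2*(s^3 - 7*s^2 + 12*s) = (s - 5)*(s - 3)*(s + 1)^2*(s^2 - 4*s) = (s - 5)*(s - 4)*(s - 3)*(s + 1)^2*(s)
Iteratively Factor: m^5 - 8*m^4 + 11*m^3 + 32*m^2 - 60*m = (m - 5)*(m^4 - 3*m^3 - 4*m^2 + 12*m) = (m - 5)*(m + 2)*(m^3 - 5*m^2 + 6*m) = (m - 5)*(m - 2)*(m + 2)*(m^2 - 3*m) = m*(m - 5)*(m - 2)*(m + 2)*(m - 3)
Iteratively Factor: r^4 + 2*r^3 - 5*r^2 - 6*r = (r + 1)*(r^3 + r^2 - 6*r) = (r + 1)*(r + 3)*(r^2 - 2*r) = r*(r + 1)*(r + 3)*(r - 2)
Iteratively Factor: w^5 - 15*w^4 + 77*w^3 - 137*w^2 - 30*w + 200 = (w - 2)*(w^4 - 13*w^3 + 51*w^2 - 35*w - 100) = (w - 2)*(w + 1)*(w^3 - 14*w^2 + 65*w - 100) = (w - 5)*(w - 2)*(w + 1)*(w^2 - 9*w + 20) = (w - 5)*(w - 4)*(w - 2)*(w + 1)*(w - 5)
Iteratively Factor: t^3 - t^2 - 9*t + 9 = (t - 1)*(t^2 - 9) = (t - 1)*(t + 3)*(t - 3)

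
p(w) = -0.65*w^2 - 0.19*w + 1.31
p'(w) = -1.3*w - 0.19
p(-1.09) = 0.74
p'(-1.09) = 1.23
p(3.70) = -8.29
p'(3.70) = -5.00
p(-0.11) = 1.32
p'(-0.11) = -0.05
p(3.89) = -9.26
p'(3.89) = -5.25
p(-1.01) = 0.84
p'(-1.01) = 1.12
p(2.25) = -2.41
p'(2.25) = -3.12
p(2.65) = -3.76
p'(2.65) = -3.64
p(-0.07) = 1.32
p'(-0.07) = -0.10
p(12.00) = -94.57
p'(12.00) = -15.79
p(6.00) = -23.23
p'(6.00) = -7.99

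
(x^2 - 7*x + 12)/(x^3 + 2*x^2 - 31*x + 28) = (x - 3)/(x^2 + 6*x - 7)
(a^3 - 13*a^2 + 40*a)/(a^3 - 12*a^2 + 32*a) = (a - 5)/(a - 4)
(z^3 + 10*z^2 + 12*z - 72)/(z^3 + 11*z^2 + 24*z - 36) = (z - 2)/(z - 1)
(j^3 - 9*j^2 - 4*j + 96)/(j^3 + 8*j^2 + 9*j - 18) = (j^2 - 12*j + 32)/(j^2 + 5*j - 6)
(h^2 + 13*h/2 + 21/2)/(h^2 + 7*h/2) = (h + 3)/h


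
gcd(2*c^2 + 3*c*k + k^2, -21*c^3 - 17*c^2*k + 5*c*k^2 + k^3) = c + k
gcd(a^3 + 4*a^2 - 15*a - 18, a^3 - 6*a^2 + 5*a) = 1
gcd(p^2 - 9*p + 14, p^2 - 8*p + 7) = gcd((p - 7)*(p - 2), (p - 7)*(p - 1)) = p - 7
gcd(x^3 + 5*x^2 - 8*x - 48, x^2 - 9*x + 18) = x - 3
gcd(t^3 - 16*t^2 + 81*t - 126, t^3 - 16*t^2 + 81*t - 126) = t^3 - 16*t^2 + 81*t - 126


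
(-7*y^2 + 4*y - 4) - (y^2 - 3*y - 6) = -8*y^2 + 7*y + 2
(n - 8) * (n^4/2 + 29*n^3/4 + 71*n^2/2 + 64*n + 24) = n^5/2 + 13*n^4/4 - 45*n^3/2 - 220*n^2 - 488*n - 192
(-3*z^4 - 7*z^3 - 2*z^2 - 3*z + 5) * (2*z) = -6*z^5 - 14*z^4 - 4*z^3 - 6*z^2 + 10*z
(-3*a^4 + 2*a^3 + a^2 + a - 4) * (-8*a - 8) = 24*a^5 + 8*a^4 - 24*a^3 - 16*a^2 + 24*a + 32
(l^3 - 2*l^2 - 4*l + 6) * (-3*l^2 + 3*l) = -3*l^5 + 9*l^4 + 6*l^3 - 30*l^2 + 18*l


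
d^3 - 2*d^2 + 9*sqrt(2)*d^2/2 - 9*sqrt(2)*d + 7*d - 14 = (d - 2)*(d + sqrt(2))*(d + 7*sqrt(2)/2)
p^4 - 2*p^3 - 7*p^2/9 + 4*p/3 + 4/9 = (p - 2)*(p - 1)*(p + 1/3)*(p + 2/3)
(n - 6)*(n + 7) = n^2 + n - 42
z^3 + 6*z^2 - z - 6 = (z - 1)*(z + 1)*(z + 6)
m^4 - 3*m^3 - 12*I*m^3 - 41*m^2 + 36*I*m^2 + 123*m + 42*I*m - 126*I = (m - 3)*(m - 7*I)*(m - 3*I)*(m - 2*I)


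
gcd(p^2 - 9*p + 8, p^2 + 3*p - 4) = p - 1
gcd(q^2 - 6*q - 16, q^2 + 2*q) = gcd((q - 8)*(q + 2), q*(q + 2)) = q + 2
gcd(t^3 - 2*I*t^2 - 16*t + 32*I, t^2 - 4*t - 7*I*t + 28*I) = t - 4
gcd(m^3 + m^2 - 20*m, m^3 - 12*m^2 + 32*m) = m^2 - 4*m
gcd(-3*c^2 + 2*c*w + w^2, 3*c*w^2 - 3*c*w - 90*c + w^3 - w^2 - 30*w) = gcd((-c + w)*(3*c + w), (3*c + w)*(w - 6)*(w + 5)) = 3*c + w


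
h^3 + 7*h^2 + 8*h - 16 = (h - 1)*(h + 4)^2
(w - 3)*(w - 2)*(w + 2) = w^3 - 3*w^2 - 4*w + 12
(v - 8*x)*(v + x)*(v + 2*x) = v^3 - 5*v^2*x - 22*v*x^2 - 16*x^3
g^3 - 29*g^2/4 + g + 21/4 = (g - 7)*(g - 1)*(g + 3/4)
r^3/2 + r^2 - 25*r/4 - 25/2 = (r/2 + 1)*(r - 5*sqrt(2)/2)*(r + 5*sqrt(2)/2)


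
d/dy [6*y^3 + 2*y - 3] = 18*y^2 + 2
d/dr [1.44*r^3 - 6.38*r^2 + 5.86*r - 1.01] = 4.32*r^2 - 12.76*r + 5.86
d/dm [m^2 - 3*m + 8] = 2*m - 3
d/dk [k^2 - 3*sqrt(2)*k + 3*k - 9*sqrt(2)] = 2*k - 3*sqrt(2) + 3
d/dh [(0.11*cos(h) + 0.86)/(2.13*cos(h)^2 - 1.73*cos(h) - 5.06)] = (0.2343*cos(h)^2 + 3.6636*cos(h) - 0.9312)*sin(h)/(4.5369*cos(h)^4 - 7.3698*cos(h)^3 - 18.5627*cos(h)^2 + 17.5076*cos(h) + 25.6036)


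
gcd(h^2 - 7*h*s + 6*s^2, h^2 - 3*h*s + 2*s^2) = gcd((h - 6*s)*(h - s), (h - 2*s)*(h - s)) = -h + s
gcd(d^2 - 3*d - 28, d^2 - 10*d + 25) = 1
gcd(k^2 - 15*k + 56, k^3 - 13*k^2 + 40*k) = k - 8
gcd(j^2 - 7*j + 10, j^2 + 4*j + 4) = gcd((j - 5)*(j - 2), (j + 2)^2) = 1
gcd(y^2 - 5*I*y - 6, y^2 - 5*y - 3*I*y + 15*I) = y - 3*I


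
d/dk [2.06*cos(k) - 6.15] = -2.06*sin(k)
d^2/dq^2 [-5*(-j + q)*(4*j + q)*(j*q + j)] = 10*j*(-3*j - 3*q - 1)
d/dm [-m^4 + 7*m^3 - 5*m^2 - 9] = m*(-4*m^2 + 21*m - 10)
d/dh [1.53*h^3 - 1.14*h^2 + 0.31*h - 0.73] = 4.59*h^2 - 2.28*h + 0.31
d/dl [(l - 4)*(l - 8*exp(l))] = l - (l - 4)*(8*exp(l) - 1) - 8*exp(l)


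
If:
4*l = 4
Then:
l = 1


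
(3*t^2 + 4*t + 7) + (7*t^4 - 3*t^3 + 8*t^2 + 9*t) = 7*t^4 - 3*t^3 + 11*t^2 + 13*t + 7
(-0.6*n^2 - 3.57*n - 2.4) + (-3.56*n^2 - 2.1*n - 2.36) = -4.16*n^2 - 5.67*n - 4.76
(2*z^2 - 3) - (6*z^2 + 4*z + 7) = -4*z^2 - 4*z - 10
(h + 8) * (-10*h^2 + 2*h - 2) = -10*h^3 - 78*h^2 + 14*h - 16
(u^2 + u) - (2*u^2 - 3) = -u^2 + u + 3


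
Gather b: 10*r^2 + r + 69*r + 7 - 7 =10*r^2 + 70*r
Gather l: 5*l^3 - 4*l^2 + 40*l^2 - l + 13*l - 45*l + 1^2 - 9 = 5*l^3 + 36*l^2 - 33*l - 8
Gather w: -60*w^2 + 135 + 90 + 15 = 240 - 60*w^2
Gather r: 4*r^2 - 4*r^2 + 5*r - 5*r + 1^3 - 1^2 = 0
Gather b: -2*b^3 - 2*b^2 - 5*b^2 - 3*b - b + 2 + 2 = -2*b^3 - 7*b^2 - 4*b + 4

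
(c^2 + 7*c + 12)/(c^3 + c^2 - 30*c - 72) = 1/(c - 6)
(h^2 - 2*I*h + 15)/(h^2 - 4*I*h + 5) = (h + 3*I)/(h + I)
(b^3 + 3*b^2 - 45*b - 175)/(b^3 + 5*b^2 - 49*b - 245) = (b + 5)/(b + 7)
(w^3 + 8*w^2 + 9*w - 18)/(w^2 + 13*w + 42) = (w^2 + 2*w - 3)/(w + 7)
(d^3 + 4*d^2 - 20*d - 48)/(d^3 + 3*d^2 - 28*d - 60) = (d - 4)/(d - 5)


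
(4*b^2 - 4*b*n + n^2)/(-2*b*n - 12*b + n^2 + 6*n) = (-2*b + n)/(n + 6)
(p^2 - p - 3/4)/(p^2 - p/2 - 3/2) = (p + 1/2)/(p + 1)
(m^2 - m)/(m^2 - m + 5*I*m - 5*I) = m/(m + 5*I)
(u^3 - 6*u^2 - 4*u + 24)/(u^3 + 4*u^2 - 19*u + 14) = (u^2 - 4*u - 12)/(u^2 + 6*u - 7)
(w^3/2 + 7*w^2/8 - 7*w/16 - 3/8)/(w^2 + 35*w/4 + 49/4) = (8*w^3 + 14*w^2 - 7*w - 6)/(4*(4*w^2 + 35*w + 49))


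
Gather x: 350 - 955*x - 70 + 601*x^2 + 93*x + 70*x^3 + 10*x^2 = 70*x^3 + 611*x^2 - 862*x + 280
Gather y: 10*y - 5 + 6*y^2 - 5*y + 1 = 6*y^2 + 5*y - 4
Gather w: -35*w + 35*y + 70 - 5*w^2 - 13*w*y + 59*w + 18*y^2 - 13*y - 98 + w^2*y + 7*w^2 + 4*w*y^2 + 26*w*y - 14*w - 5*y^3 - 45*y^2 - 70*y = w^2*(y + 2) + w*(4*y^2 + 13*y + 10) - 5*y^3 - 27*y^2 - 48*y - 28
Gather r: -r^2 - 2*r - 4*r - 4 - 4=-r^2 - 6*r - 8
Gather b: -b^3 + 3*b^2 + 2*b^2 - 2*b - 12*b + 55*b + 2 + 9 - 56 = -b^3 + 5*b^2 + 41*b - 45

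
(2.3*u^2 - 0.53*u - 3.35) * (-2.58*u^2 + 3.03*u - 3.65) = -5.934*u^4 + 8.3364*u^3 - 1.3579*u^2 - 8.216*u + 12.2275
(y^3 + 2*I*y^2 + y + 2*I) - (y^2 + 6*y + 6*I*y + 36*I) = y^3 - y^2 + 2*I*y^2 - 5*y - 6*I*y - 34*I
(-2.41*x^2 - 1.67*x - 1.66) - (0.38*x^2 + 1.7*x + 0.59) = -2.79*x^2 - 3.37*x - 2.25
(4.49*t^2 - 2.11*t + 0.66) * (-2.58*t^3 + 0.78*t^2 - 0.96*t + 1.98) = -11.5842*t^5 + 8.946*t^4 - 7.659*t^3 + 11.4306*t^2 - 4.8114*t + 1.3068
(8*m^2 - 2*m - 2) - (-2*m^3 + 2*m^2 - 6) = 2*m^3 + 6*m^2 - 2*m + 4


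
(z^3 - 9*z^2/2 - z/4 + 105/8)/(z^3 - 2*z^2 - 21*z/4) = (z - 5/2)/z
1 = 1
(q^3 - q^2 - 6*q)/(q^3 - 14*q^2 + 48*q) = (q^2 - q - 6)/(q^2 - 14*q + 48)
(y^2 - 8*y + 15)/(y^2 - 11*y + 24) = (y - 5)/(y - 8)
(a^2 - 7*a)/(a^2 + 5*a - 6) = a*(a - 7)/(a^2 + 5*a - 6)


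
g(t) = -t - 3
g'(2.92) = -1.00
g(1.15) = -4.15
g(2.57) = -5.57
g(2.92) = -5.92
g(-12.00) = 9.00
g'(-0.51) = -1.00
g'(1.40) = -1.00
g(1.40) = -4.40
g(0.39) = -3.39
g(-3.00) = 0.00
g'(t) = -1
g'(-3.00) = -1.00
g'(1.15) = -1.00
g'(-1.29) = -1.00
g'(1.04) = -1.00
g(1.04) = -4.04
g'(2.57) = -1.00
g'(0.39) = -1.00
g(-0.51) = -2.49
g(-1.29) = -1.71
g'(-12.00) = -1.00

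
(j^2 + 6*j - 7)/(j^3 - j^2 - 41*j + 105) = (j - 1)/(j^2 - 8*j + 15)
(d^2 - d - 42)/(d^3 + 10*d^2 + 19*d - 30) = (d - 7)/(d^2 + 4*d - 5)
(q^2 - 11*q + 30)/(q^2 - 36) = (q - 5)/(q + 6)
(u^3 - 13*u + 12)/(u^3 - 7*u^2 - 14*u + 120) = (u^2 - 4*u + 3)/(u^2 - 11*u + 30)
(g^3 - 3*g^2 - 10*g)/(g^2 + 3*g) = (g^2 - 3*g - 10)/(g + 3)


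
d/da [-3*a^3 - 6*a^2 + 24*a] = -9*a^2 - 12*a + 24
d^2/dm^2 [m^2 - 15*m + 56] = 2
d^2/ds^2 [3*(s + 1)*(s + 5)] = 6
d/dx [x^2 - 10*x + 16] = 2*x - 10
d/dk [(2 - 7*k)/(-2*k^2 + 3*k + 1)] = (-14*k^2 + 8*k - 13)/(4*k^4 - 12*k^3 + 5*k^2 + 6*k + 1)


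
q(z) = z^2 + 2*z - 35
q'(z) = 2*z + 2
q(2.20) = -25.76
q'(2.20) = 6.40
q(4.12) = -9.79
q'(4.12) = 10.24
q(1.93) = -27.42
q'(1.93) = 5.86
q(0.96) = -32.16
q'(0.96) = 3.92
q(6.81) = 25.00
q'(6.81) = 15.62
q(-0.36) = -35.59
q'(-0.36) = 1.28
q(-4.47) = -23.96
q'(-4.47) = -6.94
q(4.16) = -9.37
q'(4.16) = 10.32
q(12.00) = 133.00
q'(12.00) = 26.00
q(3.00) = -20.00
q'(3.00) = 8.00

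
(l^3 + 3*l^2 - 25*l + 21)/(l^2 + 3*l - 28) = (l^2 - 4*l + 3)/(l - 4)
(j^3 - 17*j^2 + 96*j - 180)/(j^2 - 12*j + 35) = (j^2 - 12*j + 36)/(j - 7)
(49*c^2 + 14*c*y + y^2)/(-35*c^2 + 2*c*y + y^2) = (7*c + y)/(-5*c + y)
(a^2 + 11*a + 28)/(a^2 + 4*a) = (a + 7)/a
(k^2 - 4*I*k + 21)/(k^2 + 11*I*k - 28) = (k^2 - 4*I*k + 21)/(k^2 + 11*I*k - 28)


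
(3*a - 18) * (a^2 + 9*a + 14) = 3*a^3 + 9*a^2 - 120*a - 252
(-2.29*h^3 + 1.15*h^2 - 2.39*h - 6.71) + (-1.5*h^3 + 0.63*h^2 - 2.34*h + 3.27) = -3.79*h^3 + 1.78*h^2 - 4.73*h - 3.44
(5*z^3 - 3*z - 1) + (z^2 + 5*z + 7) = 5*z^3 + z^2 + 2*z + 6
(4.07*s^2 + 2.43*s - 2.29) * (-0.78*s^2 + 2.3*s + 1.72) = -3.1746*s^4 + 7.4656*s^3 + 14.3756*s^2 - 1.0874*s - 3.9388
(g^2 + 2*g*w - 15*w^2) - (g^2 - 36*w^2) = 2*g*w + 21*w^2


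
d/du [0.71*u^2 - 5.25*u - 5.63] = 1.42*u - 5.25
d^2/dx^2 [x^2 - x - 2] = 2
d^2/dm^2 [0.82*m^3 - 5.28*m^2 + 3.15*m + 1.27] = 4.92*m - 10.56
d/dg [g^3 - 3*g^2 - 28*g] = 3*g^2 - 6*g - 28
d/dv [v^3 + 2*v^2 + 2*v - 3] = 3*v^2 + 4*v + 2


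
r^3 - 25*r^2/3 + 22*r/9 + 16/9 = (r - 8)*(r - 2/3)*(r + 1/3)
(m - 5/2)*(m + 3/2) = m^2 - m - 15/4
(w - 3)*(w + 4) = w^2 + w - 12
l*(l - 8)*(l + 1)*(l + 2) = l^4 - 5*l^3 - 22*l^2 - 16*l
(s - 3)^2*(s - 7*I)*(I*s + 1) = I*s^4 + 8*s^3 - 6*I*s^3 - 48*s^2 + 2*I*s^2 + 72*s + 42*I*s - 63*I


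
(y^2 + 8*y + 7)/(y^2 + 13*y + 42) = (y + 1)/(y + 6)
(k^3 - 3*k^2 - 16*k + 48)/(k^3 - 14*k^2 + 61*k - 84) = (k + 4)/(k - 7)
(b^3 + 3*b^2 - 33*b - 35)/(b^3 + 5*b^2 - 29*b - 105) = (b + 1)/(b + 3)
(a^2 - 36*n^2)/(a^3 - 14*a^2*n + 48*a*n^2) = (a + 6*n)/(a*(a - 8*n))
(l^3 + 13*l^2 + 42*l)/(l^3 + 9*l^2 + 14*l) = (l + 6)/(l + 2)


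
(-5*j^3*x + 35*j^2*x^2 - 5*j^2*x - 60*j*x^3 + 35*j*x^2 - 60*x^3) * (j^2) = -5*j^5*x + 35*j^4*x^2 - 5*j^4*x - 60*j^3*x^3 + 35*j^3*x^2 - 60*j^2*x^3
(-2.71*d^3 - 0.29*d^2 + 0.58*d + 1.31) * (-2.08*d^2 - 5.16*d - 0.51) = 5.6368*d^5 + 14.5868*d^4 + 1.6721*d^3 - 5.5697*d^2 - 7.0554*d - 0.6681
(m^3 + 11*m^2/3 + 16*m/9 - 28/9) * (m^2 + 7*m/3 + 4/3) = m^5 + 6*m^4 + 35*m^3/3 + 160*m^2/27 - 44*m/9 - 112/27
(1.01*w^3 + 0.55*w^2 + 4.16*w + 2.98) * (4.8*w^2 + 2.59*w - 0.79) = 4.848*w^5 + 5.2559*w^4 + 20.5946*w^3 + 24.6439*w^2 + 4.4318*w - 2.3542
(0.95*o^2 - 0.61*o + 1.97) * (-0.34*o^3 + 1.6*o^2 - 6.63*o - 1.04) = -0.323*o^5 + 1.7274*o^4 - 7.9443*o^3 + 6.2083*o^2 - 12.4267*o - 2.0488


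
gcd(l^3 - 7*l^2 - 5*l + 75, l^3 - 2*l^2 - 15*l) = l^2 - 2*l - 15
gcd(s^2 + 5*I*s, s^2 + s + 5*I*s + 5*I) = s + 5*I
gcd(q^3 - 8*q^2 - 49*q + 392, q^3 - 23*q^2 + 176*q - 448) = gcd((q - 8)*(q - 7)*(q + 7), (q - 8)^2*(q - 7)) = q^2 - 15*q + 56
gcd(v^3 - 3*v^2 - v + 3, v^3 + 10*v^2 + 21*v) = 1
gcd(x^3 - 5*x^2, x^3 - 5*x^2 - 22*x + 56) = 1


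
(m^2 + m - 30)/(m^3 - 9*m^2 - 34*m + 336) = (m - 5)/(m^2 - 15*m + 56)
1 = 1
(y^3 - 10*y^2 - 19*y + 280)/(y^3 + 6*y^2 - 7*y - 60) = (y^2 - 15*y + 56)/(y^2 + y - 12)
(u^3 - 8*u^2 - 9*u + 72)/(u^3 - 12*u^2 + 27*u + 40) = (u^2 - 9)/(u^2 - 4*u - 5)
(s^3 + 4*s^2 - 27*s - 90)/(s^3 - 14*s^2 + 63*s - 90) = (s^2 + 9*s + 18)/(s^2 - 9*s + 18)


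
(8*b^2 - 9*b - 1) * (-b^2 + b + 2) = -8*b^4 + 17*b^3 + 8*b^2 - 19*b - 2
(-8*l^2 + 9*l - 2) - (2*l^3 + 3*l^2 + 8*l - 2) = -2*l^3 - 11*l^2 + l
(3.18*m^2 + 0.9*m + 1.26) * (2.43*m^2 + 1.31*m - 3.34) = 7.7274*m^4 + 6.3528*m^3 - 6.3804*m^2 - 1.3554*m - 4.2084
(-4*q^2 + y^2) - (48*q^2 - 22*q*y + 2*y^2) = -52*q^2 + 22*q*y - y^2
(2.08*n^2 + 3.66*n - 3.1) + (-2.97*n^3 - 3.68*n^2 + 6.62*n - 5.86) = -2.97*n^3 - 1.6*n^2 + 10.28*n - 8.96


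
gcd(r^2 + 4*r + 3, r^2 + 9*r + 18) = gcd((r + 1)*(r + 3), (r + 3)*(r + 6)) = r + 3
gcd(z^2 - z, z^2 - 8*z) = z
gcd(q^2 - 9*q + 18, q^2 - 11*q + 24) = q - 3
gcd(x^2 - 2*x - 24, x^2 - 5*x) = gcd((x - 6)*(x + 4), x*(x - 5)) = 1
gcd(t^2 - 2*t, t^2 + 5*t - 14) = t - 2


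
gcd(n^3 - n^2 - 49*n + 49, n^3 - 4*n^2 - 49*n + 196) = n^2 - 49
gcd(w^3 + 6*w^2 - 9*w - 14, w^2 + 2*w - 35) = w + 7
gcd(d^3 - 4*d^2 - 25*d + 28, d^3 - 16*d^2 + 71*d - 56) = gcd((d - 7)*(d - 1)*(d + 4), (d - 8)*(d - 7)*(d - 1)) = d^2 - 8*d + 7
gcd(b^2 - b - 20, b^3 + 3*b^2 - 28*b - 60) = b - 5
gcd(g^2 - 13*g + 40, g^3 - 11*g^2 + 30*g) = g - 5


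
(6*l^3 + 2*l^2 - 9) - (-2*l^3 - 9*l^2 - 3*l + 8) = 8*l^3 + 11*l^2 + 3*l - 17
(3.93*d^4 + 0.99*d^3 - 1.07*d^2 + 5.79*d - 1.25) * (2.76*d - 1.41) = 10.8468*d^5 - 2.8089*d^4 - 4.3491*d^3 + 17.4891*d^2 - 11.6139*d + 1.7625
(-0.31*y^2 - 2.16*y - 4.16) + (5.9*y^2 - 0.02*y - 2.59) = 5.59*y^2 - 2.18*y - 6.75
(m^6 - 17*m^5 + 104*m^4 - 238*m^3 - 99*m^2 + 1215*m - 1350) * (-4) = -4*m^6 + 68*m^5 - 416*m^4 + 952*m^3 + 396*m^2 - 4860*m + 5400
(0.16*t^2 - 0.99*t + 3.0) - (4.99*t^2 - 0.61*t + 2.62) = -4.83*t^2 - 0.38*t + 0.38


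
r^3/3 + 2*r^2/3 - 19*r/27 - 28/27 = (r/3 + 1/3)*(r - 4/3)*(r + 7/3)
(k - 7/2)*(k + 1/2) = k^2 - 3*k - 7/4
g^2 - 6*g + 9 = (g - 3)^2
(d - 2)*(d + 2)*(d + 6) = d^3 + 6*d^2 - 4*d - 24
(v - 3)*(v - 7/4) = v^2 - 19*v/4 + 21/4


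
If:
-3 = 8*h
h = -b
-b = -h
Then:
No Solution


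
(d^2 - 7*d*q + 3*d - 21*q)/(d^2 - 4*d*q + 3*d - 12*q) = (-d + 7*q)/(-d + 4*q)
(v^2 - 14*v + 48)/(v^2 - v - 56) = (v - 6)/(v + 7)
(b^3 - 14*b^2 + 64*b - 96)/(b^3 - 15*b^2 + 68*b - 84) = (b^2 - 8*b + 16)/(b^2 - 9*b + 14)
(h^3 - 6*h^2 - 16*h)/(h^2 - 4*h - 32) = h*(h + 2)/(h + 4)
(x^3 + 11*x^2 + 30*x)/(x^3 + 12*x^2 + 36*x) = (x + 5)/(x + 6)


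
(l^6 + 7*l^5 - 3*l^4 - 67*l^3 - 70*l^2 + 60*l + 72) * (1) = l^6 + 7*l^5 - 3*l^4 - 67*l^3 - 70*l^2 + 60*l + 72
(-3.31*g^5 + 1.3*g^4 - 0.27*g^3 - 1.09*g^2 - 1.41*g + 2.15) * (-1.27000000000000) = 4.2037*g^5 - 1.651*g^4 + 0.3429*g^3 + 1.3843*g^2 + 1.7907*g - 2.7305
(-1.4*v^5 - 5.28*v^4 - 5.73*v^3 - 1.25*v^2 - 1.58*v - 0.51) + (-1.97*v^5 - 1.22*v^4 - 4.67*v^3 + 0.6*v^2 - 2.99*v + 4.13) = -3.37*v^5 - 6.5*v^4 - 10.4*v^3 - 0.65*v^2 - 4.57*v + 3.62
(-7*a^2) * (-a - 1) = 7*a^3 + 7*a^2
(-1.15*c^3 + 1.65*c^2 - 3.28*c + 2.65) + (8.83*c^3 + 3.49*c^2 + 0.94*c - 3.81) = 7.68*c^3 + 5.14*c^2 - 2.34*c - 1.16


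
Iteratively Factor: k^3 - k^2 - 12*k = (k - 4)*(k^2 + 3*k) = k*(k - 4)*(k + 3)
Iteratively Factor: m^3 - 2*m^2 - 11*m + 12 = (m + 3)*(m^2 - 5*m + 4) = (m - 1)*(m + 3)*(m - 4)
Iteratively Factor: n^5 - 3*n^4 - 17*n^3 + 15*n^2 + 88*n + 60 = (n - 3)*(n^4 - 17*n^2 - 36*n - 20) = (n - 3)*(n + 2)*(n^3 - 2*n^2 - 13*n - 10) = (n - 5)*(n - 3)*(n + 2)*(n^2 + 3*n + 2) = (n - 5)*(n - 3)*(n + 2)^2*(n + 1)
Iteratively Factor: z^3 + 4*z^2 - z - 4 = (z + 1)*(z^2 + 3*z - 4) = (z - 1)*(z + 1)*(z + 4)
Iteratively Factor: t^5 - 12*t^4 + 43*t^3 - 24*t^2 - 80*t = (t + 1)*(t^4 - 13*t^3 + 56*t^2 - 80*t) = (t - 4)*(t + 1)*(t^3 - 9*t^2 + 20*t) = t*(t - 4)*(t + 1)*(t^2 - 9*t + 20) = t*(t - 5)*(t - 4)*(t + 1)*(t - 4)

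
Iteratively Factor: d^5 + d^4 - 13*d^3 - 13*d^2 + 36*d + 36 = (d + 2)*(d^4 - d^3 - 11*d^2 + 9*d + 18) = (d + 1)*(d + 2)*(d^3 - 2*d^2 - 9*d + 18) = (d - 3)*(d + 1)*(d + 2)*(d^2 + d - 6) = (d - 3)*(d - 2)*(d + 1)*(d + 2)*(d + 3)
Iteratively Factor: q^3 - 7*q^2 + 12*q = (q - 4)*(q^2 - 3*q) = (q - 4)*(q - 3)*(q)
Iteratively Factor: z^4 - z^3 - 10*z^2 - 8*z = (z)*(z^3 - z^2 - 10*z - 8) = z*(z + 1)*(z^2 - 2*z - 8) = z*(z + 1)*(z + 2)*(z - 4)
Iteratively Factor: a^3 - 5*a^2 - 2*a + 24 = (a - 4)*(a^2 - a - 6) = (a - 4)*(a + 2)*(a - 3)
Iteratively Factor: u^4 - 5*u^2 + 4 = (u + 2)*(u^3 - 2*u^2 - u + 2) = (u - 1)*(u + 2)*(u^2 - u - 2) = (u - 1)*(u + 1)*(u + 2)*(u - 2)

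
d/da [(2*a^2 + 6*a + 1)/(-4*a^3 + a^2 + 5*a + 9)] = (8*a^4 + 48*a^3 + 16*a^2 + 34*a + 49)/(16*a^6 - 8*a^5 - 39*a^4 - 62*a^3 + 43*a^2 + 90*a + 81)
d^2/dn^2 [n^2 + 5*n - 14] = 2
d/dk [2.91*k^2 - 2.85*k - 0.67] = 5.82*k - 2.85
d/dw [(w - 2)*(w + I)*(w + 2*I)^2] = 4*w^3 + w^2*(-6 + 15*I) + w*(-16 - 20*I) + 16 - 4*I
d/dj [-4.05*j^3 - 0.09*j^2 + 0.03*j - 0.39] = -12.15*j^2 - 0.18*j + 0.03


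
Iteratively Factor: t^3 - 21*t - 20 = (t + 1)*(t^2 - t - 20) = (t - 5)*(t + 1)*(t + 4)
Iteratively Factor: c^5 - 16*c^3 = (c)*(c^4 - 16*c^2) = c*(c + 4)*(c^3 - 4*c^2) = c*(c - 4)*(c + 4)*(c^2) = c^2*(c - 4)*(c + 4)*(c)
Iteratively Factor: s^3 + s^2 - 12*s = (s - 3)*(s^2 + 4*s) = (s - 3)*(s + 4)*(s)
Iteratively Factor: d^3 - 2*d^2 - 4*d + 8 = (d + 2)*(d^2 - 4*d + 4) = (d - 2)*(d + 2)*(d - 2)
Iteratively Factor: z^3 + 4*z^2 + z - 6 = (z + 3)*(z^2 + z - 2) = (z - 1)*(z + 3)*(z + 2)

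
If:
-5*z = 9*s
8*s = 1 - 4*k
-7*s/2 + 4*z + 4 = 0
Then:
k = -213/428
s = 40/107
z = -72/107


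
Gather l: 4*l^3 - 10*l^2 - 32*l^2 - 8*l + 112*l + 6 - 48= 4*l^3 - 42*l^2 + 104*l - 42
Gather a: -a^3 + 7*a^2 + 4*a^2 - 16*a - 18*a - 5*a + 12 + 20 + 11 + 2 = -a^3 + 11*a^2 - 39*a + 45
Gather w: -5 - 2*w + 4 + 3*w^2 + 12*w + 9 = 3*w^2 + 10*w + 8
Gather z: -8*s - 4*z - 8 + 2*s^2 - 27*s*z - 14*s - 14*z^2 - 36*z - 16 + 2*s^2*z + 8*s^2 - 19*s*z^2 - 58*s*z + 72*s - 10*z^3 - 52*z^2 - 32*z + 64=10*s^2 + 50*s - 10*z^3 + z^2*(-19*s - 66) + z*(2*s^2 - 85*s - 72) + 40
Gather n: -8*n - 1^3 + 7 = 6 - 8*n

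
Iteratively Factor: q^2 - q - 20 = (q - 5)*(q + 4)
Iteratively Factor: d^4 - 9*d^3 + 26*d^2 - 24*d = (d - 4)*(d^3 - 5*d^2 + 6*d) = (d - 4)*(d - 2)*(d^2 - 3*d) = d*(d - 4)*(d - 2)*(d - 3)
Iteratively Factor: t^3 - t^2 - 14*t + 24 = (t - 2)*(t^2 + t - 12) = (t - 2)*(t + 4)*(t - 3)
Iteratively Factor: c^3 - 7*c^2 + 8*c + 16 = (c - 4)*(c^2 - 3*c - 4) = (c - 4)^2*(c + 1)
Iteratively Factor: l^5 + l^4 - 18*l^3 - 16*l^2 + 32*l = (l + 2)*(l^4 - l^3 - 16*l^2 + 16*l) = (l - 4)*(l + 2)*(l^3 + 3*l^2 - 4*l) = (l - 4)*(l - 1)*(l + 2)*(l^2 + 4*l) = l*(l - 4)*(l - 1)*(l + 2)*(l + 4)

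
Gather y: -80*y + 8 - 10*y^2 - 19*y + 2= -10*y^2 - 99*y + 10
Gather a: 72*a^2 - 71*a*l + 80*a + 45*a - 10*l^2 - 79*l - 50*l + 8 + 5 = 72*a^2 + a*(125 - 71*l) - 10*l^2 - 129*l + 13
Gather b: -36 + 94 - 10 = 48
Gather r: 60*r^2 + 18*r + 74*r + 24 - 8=60*r^2 + 92*r + 16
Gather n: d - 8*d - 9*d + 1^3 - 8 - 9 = -16*d - 16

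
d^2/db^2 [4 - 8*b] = 0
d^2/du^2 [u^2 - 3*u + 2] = 2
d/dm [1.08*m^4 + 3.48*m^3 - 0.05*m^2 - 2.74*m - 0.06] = 4.32*m^3 + 10.44*m^2 - 0.1*m - 2.74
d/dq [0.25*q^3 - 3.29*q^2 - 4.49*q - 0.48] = 0.75*q^2 - 6.58*q - 4.49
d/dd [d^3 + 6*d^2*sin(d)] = 3*d*(2*d*cos(d) + d + 4*sin(d))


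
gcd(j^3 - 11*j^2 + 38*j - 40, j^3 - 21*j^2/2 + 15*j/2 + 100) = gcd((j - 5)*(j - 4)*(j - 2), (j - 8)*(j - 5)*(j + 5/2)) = j - 5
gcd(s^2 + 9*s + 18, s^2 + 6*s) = s + 6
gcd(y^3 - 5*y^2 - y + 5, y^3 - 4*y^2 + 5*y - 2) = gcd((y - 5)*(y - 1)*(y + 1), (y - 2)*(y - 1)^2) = y - 1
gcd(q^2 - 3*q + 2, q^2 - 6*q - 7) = 1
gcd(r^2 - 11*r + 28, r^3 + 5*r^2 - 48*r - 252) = r - 7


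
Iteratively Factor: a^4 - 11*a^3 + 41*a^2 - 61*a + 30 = (a - 5)*(a^3 - 6*a^2 + 11*a - 6) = (a - 5)*(a - 3)*(a^2 - 3*a + 2) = (a - 5)*(a - 3)*(a - 1)*(a - 2)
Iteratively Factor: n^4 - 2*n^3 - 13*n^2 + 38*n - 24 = (n - 3)*(n^3 + n^2 - 10*n + 8) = (n - 3)*(n + 4)*(n^2 - 3*n + 2) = (n - 3)*(n - 1)*(n + 4)*(n - 2)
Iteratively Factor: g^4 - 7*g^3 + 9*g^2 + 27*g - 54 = (g + 2)*(g^3 - 9*g^2 + 27*g - 27) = (g - 3)*(g + 2)*(g^2 - 6*g + 9) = (g - 3)^2*(g + 2)*(g - 3)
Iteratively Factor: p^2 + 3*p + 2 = (p + 1)*(p + 2)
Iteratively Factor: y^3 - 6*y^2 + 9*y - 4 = (y - 1)*(y^2 - 5*y + 4) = (y - 1)^2*(y - 4)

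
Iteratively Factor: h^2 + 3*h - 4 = (h - 1)*(h + 4)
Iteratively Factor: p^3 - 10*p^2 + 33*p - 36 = (p - 4)*(p^2 - 6*p + 9) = (p - 4)*(p - 3)*(p - 3)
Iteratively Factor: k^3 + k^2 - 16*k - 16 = (k + 4)*(k^2 - 3*k - 4) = (k + 1)*(k + 4)*(k - 4)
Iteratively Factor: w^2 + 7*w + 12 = (w + 3)*(w + 4)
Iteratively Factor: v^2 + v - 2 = (v - 1)*(v + 2)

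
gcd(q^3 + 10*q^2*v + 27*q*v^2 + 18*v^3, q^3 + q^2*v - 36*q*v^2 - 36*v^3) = q^2 + 7*q*v + 6*v^2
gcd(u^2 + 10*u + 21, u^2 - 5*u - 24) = u + 3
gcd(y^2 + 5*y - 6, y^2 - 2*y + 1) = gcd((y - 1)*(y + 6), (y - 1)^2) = y - 1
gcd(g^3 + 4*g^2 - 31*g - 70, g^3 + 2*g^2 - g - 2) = g + 2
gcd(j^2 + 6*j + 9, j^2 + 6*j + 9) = j^2 + 6*j + 9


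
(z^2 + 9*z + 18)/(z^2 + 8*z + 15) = (z + 6)/(z + 5)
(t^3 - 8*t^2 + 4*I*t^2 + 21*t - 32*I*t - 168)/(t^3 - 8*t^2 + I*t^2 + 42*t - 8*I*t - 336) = (t - 3*I)/(t - 6*I)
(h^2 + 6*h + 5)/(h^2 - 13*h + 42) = (h^2 + 6*h + 5)/(h^2 - 13*h + 42)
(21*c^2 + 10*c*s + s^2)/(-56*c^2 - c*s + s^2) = (3*c + s)/(-8*c + s)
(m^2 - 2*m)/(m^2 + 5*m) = (m - 2)/(m + 5)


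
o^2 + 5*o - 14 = (o - 2)*(o + 7)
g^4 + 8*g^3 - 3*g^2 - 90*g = g*(g - 3)*(g + 5)*(g + 6)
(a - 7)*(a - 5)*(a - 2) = a^3 - 14*a^2 + 59*a - 70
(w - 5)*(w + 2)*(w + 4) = w^3 + w^2 - 22*w - 40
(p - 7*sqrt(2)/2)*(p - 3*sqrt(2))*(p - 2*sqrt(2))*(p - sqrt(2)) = p^4 - 19*sqrt(2)*p^3/2 + 64*p^2 - 89*sqrt(2)*p + 84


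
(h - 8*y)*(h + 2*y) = h^2 - 6*h*y - 16*y^2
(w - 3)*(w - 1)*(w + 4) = w^3 - 13*w + 12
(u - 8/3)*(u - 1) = u^2 - 11*u/3 + 8/3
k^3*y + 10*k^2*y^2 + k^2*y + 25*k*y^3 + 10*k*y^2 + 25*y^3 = (k + 5*y)^2*(k*y + y)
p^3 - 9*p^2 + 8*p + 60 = (p - 6)*(p - 5)*(p + 2)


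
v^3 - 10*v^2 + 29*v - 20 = (v - 5)*(v - 4)*(v - 1)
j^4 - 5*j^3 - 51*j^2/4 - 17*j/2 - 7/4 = (j - 7)*(j + 1/2)^2*(j + 1)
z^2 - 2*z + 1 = (z - 1)^2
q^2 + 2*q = q*(q + 2)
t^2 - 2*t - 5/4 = (t - 5/2)*(t + 1/2)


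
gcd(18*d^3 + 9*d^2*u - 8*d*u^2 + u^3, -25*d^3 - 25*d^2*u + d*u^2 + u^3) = d + u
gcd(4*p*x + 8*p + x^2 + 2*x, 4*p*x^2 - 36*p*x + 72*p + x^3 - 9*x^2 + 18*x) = 4*p + x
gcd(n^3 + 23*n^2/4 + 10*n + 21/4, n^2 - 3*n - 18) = n + 3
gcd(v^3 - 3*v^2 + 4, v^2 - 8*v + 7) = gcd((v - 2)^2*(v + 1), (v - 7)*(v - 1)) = 1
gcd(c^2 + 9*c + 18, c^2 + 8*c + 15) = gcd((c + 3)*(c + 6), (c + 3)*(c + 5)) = c + 3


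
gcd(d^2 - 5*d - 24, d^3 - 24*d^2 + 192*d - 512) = d - 8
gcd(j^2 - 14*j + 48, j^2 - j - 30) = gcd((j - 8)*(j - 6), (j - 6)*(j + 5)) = j - 6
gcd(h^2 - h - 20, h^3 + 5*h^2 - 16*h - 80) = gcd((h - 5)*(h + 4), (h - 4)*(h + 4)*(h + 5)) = h + 4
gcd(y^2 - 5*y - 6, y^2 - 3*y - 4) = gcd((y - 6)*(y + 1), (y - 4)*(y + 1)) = y + 1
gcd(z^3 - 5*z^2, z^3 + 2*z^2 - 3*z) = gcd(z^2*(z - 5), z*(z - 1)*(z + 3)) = z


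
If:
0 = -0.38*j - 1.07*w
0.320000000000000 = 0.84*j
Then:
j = 0.38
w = -0.14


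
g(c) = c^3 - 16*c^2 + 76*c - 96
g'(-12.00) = 892.00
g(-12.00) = -5040.00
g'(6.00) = -8.00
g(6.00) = 0.00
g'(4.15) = -5.13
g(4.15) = 15.31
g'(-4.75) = 295.69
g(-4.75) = -925.17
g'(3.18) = 4.58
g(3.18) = 16.04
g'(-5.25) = 326.69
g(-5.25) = -1080.70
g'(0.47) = 61.62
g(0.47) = -63.71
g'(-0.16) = 81.20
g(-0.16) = -108.57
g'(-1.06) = 113.29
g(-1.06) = -195.73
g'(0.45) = 62.21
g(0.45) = -64.95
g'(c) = 3*c^2 - 32*c + 76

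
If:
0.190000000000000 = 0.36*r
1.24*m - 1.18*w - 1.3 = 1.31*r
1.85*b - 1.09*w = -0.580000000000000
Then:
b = 0.589189189189189*w - 0.313513513513514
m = 0.951612903225806*w + 1.60595878136201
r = 0.53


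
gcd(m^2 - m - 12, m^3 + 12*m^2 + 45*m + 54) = m + 3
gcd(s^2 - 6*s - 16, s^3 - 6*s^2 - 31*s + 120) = s - 8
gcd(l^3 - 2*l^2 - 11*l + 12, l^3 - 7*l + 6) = l^2 + 2*l - 3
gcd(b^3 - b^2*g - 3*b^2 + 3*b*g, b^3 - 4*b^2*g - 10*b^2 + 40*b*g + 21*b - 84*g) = b - 3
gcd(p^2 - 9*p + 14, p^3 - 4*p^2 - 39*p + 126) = p - 7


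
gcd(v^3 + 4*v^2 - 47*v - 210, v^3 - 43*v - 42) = v^2 - v - 42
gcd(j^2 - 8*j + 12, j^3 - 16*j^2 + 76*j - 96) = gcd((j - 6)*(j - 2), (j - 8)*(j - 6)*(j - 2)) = j^2 - 8*j + 12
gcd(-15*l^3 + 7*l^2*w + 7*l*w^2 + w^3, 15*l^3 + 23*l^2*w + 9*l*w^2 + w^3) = 15*l^2 + 8*l*w + w^2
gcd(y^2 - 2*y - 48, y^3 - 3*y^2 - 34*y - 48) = y - 8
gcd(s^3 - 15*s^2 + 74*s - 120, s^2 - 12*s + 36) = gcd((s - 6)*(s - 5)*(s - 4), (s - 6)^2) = s - 6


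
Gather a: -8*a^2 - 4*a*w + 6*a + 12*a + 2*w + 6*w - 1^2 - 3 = -8*a^2 + a*(18 - 4*w) + 8*w - 4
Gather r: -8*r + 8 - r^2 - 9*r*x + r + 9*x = -r^2 + r*(-9*x - 7) + 9*x + 8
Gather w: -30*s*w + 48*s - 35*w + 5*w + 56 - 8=48*s + w*(-30*s - 30) + 48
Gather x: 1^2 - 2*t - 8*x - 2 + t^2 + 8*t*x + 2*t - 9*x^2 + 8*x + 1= t^2 + 8*t*x - 9*x^2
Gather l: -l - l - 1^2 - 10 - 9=-2*l - 20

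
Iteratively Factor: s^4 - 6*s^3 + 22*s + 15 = (s + 1)*(s^3 - 7*s^2 + 7*s + 15) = (s - 5)*(s + 1)*(s^2 - 2*s - 3) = (s - 5)*(s - 3)*(s + 1)*(s + 1)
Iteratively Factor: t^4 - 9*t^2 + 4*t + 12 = (t - 2)*(t^3 + 2*t^2 - 5*t - 6) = (t - 2)*(t + 1)*(t^2 + t - 6) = (t - 2)*(t + 1)*(t + 3)*(t - 2)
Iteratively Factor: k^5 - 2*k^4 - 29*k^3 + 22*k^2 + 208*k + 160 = (k - 5)*(k^4 + 3*k^3 - 14*k^2 - 48*k - 32) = (k - 5)*(k + 1)*(k^3 + 2*k^2 - 16*k - 32) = (k - 5)*(k + 1)*(k + 4)*(k^2 - 2*k - 8) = (k - 5)*(k - 4)*(k + 1)*(k + 4)*(k + 2)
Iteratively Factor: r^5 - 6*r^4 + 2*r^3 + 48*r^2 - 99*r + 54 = (r - 2)*(r^4 - 4*r^3 - 6*r^2 + 36*r - 27) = (r - 2)*(r - 1)*(r^3 - 3*r^2 - 9*r + 27) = (r - 2)*(r - 1)*(r + 3)*(r^2 - 6*r + 9) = (r - 3)*(r - 2)*(r - 1)*(r + 3)*(r - 3)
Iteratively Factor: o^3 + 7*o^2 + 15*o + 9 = (o + 3)*(o^2 + 4*o + 3) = (o + 1)*(o + 3)*(o + 3)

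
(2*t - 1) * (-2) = 2 - 4*t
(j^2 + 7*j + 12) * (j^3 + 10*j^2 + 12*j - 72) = j^5 + 17*j^4 + 94*j^3 + 132*j^2 - 360*j - 864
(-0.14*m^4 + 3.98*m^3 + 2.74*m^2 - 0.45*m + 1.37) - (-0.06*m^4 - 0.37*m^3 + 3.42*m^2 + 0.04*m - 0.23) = -0.08*m^4 + 4.35*m^3 - 0.68*m^2 - 0.49*m + 1.6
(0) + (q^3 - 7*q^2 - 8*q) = q^3 - 7*q^2 - 8*q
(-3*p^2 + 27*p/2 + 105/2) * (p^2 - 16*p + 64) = -3*p^4 + 123*p^3/2 - 711*p^2/2 + 24*p + 3360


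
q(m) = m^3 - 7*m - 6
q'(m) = 3*m^2 - 7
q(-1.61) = 1.10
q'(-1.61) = 0.78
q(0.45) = -9.06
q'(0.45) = -6.39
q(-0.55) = -2.32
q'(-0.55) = -6.09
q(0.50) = -9.38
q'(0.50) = -6.25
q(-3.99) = -41.59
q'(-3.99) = 40.76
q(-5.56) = -138.96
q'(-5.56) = 85.74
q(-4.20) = -50.69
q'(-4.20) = 45.92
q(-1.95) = 0.24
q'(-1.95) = 4.41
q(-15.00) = -3276.00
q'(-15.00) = 668.00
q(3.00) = 0.00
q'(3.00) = 20.00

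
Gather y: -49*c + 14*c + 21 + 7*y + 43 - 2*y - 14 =-35*c + 5*y + 50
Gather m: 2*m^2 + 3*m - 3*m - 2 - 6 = 2*m^2 - 8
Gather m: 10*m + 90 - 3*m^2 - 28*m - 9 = -3*m^2 - 18*m + 81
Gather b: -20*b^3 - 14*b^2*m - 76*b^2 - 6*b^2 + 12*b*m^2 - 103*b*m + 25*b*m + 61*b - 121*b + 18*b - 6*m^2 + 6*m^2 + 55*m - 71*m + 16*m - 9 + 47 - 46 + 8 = -20*b^3 + b^2*(-14*m - 82) + b*(12*m^2 - 78*m - 42)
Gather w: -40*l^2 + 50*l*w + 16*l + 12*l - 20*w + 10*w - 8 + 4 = -40*l^2 + 28*l + w*(50*l - 10) - 4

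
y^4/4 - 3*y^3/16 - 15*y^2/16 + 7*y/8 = y*(y/4 + 1/2)*(y - 7/4)*(y - 1)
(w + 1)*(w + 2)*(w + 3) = w^3 + 6*w^2 + 11*w + 6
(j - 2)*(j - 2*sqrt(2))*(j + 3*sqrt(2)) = j^3 - 2*j^2 + sqrt(2)*j^2 - 12*j - 2*sqrt(2)*j + 24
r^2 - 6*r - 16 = (r - 8)*(r + 2)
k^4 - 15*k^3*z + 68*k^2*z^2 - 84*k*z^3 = k*(k - 7*z)*(k - 6*z)*(k - 2*z)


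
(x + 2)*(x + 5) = x^2 + 7*x + 10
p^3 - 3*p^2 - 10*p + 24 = (p - 4)*(p - 2)*(p + 3)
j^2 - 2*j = j*(j - 2)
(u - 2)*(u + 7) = u^2 + 5*u - 14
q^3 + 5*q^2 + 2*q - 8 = (q - 1)*(q + 2)*(q + 4)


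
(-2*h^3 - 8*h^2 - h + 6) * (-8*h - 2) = 16*h^4 + 68*h^3 + 24*h^2 - 46*h - 12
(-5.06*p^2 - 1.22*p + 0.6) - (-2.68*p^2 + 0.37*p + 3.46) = -2.38*p^2 - 1.59*p - 2.86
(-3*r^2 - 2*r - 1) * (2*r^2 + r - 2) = -6*r^4 - 7*r^3 + 2*r^2 + 3*r + 2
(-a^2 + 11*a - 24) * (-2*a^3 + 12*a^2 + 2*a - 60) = 2*a^5 - 34*a^4 + 178*a^3 - 206*a^2 - 708*a + 1440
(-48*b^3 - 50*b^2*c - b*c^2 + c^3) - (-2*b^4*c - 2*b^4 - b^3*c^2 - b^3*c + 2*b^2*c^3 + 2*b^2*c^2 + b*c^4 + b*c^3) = 2*b^4*c + 2*b^4 + b^3*c^2 + b^3*c - 48*b^3 - 2*b^2*c^3 - 2*b^2*c^2 - 50*b^2*c - b*c^4 - b*c^3 - b*c^2 + c^3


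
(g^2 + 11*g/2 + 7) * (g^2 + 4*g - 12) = g^4 + 19*g^3/2 + 17*g^2 - 38*g - 84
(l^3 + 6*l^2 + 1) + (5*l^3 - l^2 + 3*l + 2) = 6*l^3 + 5*l^2 + 3*l + 3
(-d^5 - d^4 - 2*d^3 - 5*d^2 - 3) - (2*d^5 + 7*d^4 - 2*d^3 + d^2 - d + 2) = -3*d^5 - 8*d^4 - 6*d^2 + d - 5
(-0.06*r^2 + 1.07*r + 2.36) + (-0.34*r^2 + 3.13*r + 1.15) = -0.4*r^2 + 4.2*r + 3.51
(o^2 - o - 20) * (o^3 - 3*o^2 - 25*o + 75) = o^5 - 4*o^4 - 42*o^3 + 160*o^2 + 425*o - 1500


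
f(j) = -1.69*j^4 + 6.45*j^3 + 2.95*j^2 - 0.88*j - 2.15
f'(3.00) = 8.45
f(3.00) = 59.02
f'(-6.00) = 2120.48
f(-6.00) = -3474.11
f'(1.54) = 29.41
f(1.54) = 17.54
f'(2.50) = 29.18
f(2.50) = 48.85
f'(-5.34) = 1548.76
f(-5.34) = -2269.70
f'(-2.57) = 226.51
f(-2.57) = -163.62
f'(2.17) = 33.96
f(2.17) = 38.27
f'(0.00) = -0.88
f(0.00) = -2.15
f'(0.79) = 12.52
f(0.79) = 1.52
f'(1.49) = 28.51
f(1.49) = 16.09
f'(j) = -6.76*j^3 + 19.35*j^2 + 5.9*j - 0.88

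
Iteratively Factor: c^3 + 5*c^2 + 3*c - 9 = (c - 1)*(c^2 + 6*c + 9) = (c - 1)*(c + 3)*(c + 3)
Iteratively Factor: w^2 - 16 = (w + 4)*(w - 4)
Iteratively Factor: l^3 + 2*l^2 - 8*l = (l + 4)*(l^2 - 2*l) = l*(l + 4)*(l - 2)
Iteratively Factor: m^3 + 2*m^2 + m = (m)*(m^2 + 2*m + 1) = m*(m + 1)*(m + 1)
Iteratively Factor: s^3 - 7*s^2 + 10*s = (s)*(s^2 - 7*s + 10) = s*(s - 2)*(s - 5)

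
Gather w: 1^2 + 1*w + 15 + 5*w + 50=6*w + 66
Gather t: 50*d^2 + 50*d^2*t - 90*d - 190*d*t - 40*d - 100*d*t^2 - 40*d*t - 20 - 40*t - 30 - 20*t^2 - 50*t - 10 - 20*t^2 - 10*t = 50*d^2 - 130*d + t^2*(-100*d - 40) + t*(50*d^2 - 230*d - 100) - 60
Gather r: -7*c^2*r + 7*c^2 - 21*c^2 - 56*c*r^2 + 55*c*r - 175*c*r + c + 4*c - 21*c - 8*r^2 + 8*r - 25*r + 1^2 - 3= -14*c^2 - 16*c + r^2*(-56*c - 8) + r*(-7*c^2 - 120*c - 17) - 2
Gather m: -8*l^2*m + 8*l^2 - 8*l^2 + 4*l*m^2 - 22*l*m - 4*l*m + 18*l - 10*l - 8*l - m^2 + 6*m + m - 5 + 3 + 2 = m^2*(4*l - 1) + m*(-8*l^2 - 26*l + 7)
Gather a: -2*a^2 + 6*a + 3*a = -2*a^2 + 9*a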